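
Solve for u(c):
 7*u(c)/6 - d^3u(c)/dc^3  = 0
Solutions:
 u(c) = C3*exp(6^(2/3)*7^(1/3)*c/6) + (C1*sin(2^(2/3)*3^(1/6)*7^(1/3)*c/4) + C2*cos(2^(2/3)*3^(1/6)*7^(1/3)*c/4))*exp(-6^(2/3)*7^(1/3)*c/12)


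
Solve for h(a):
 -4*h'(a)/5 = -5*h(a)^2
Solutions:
 h(a) = -4/(C1 + 25*a)


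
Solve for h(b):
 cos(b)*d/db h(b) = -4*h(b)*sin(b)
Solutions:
 h(b) = C1*cos(b)^4


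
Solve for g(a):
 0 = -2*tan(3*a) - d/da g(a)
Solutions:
 g(a) = C1 + 2*log(cos(3*a))/3


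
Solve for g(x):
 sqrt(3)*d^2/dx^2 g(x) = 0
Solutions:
 g(x) = C1 + C2*x


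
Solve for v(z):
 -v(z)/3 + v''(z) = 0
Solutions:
 v(z) = C1*exp(-sqrt(3)*z/3) + C2*exp(sqrt(3)*z/3)


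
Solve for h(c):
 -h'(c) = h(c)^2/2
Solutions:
 h(c) = 2/(C1 + c)


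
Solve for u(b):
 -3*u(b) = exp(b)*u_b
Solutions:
 u(b) = C1*exp(3*exp(-b))


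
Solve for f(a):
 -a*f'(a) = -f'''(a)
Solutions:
 f(a) = C1 + Integral(C2*airyai(a) + C3*airybi(a), a)


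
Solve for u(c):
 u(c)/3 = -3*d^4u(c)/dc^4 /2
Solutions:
 u(c) = (C1*sin(2^(3/4)*sqrt(3)*c/6) + C2*cos(2^(3/4)*sqrt(3)*c/6))*exp(-2^(3/4)*sqrt(3)*c/6) + (C3*sin(2^(3/4)*sqrt(3)*c/6) + C4*cos(2^(3/4)*sqrt(3)*c/6))*exp(2^(3/4)*sqrt(3)*c/6)


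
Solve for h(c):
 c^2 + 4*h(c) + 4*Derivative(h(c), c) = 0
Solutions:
 h(c) = C1*exp(-c) - c^2/4 + c/2 - 1/2


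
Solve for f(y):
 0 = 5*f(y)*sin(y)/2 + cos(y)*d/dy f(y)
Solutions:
 f(y) = C1*cos(y)^(5/2)


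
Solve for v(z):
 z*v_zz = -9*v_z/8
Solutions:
 v(z) = C1 + C2/z^(1/8)


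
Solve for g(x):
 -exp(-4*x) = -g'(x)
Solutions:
 g(x) = C1 - exp(-4*x)/4


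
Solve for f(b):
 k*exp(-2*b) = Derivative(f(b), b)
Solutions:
 f(b) = C1 - k*exp(-2*b)/2


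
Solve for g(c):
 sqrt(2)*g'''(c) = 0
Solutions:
 g(c) = C1 + C2*c + C3*c^2


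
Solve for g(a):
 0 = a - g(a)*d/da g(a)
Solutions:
 g(a) = -sqrt(C1 + a^2)
 g(a) = sqrt(C1 + a^2)


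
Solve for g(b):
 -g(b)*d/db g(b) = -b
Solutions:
 g(b) = -sqrt(C1 + b^2)
 g(b) = sqrt(C1 + b^2)


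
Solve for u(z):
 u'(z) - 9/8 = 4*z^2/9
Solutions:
 u(z) = C1 + 4*z^3/27 + 9*z/8


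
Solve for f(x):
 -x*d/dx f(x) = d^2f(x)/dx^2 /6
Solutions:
 f(x) = C1 + C2*erf(sqrt(3)*x)


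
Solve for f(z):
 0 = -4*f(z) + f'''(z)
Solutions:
 f(z) = C3*exp(2^(2/3)*z) + (C1*sin(2^(2/3)*sqrt(3)*z/2) + C2*cos(2^(2/3)*sqrt(3)*z/2))*exp(-2^(2/3)*z/2)


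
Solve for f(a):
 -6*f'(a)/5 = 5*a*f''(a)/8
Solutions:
 f(a) = C1 + C2/a^(23/25)


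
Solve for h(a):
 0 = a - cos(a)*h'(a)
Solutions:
 h(a) = C1 + Integral(a/cos(a), a)


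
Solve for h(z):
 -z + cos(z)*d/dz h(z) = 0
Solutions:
 h(z) = C1 + Integral(z/cos(z), z)


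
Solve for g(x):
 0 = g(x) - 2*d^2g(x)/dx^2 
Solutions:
 g(x) = C1*exp(-sqrt(2)*x/2) + C2*exp(sqrt(2)*x/2)


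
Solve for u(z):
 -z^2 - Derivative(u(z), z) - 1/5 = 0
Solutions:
 u(z) = C1 - z^3/3 - z/5


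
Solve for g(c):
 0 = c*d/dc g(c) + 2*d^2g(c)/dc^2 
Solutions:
 g(c) = C1 + C2*erf(c/2)


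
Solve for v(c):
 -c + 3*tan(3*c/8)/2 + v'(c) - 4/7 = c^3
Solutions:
 v(c) = C1 + c^4/4 + c^2/2 + 4*c/7 + 4*log(cos(3*c/8))


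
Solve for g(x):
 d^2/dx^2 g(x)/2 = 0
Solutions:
 g(x) = C1 + C2*x


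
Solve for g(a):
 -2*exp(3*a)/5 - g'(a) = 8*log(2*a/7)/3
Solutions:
 g(a) = C1 - 8*a*log(a)/3 + 8*a*(-log(2) + 1 + log(7))/3 - 2*exp(3*a)/15


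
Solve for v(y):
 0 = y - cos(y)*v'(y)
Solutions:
 v(y) = C1 + Integral(y/cos(y), y)


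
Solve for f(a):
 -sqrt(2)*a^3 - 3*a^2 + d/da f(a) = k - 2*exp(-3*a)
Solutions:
 f(a) = C1 + sqrt(2)*a^4/4 + a^3 + a*k + 2*exp(-3*a)/3


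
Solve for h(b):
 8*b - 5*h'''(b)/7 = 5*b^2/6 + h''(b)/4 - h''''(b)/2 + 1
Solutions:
 h(b) = C1 + C2*b + C3*exp(b*(10 - 3*sqrt(22))/14) + C4*exp(b*(10 + 3*sqrt(22))/14) - 5*b^4/18 + 536*b^3/63 - 3998*b^2/49


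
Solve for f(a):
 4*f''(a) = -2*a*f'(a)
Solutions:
 f(a) = C1 + C2*erf(a/2)


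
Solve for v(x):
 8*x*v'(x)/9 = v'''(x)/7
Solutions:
 v(x) = C1 + Integral(C2*airyai(2*21^(1/3)*x/3) + C3*airybi(2*21^(1/3)*x/3), x)


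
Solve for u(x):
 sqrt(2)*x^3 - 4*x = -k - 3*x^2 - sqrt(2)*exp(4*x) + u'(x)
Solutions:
 u(x) = C1 + k*x + sqrt(2)*x^4/4 + x^3 - 2*x^2 + sqrt(2)*exp(4*x)/4


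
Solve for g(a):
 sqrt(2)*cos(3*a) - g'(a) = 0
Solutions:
 g(a) = C1 + sqrt(2)*sin(3*a)/3


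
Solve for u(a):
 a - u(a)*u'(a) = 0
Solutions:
 u(a) = -sqrt(C1 + a^2)
 u(a) = sqrt(C1 + a^2)


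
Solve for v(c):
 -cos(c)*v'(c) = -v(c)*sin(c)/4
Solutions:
 v(c) = C1/cos(c)^(1/4)


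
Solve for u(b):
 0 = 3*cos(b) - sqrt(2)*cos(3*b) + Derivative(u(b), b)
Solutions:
 u(b) = C1 - 3*sin(b) + sqrt(2)*sin(3*b)/3


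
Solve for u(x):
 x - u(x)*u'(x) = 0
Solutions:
 u(x) = -sqrt(C1 + x^2)
 u(x) = sqrt(C1 + x^2)


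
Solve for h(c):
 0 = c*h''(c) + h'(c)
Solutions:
 h(c) = C1 + C2*log(c)


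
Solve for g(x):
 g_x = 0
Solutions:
 g(x) = C1


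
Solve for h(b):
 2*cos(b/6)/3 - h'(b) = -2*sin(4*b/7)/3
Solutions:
 h(b) = C1 + 4*sin(b/6) - 7*cos(4*b/7)/6


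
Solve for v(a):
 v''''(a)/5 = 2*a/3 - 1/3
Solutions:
 v(a) = C1 + C2*a + C3*a^2 + C4*a^3 + a^5/36 - 5*a^4/72


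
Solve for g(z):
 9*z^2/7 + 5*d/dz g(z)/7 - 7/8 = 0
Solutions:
 g(z) = C1 - 3*z^3/5 + 49*z/40


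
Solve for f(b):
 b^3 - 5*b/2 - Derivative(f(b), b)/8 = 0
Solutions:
 f(b) = C1 + 2*b^4 - 10*b^2


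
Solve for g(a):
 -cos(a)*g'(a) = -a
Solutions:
 g(a) = C1 + Integral(a/cos(a), a)


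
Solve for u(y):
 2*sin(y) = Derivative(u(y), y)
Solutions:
 u(y) = C1 - 2*cos(y)


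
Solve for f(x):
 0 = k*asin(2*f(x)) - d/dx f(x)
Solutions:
 Integral(1/asin(2*_y), (_y, f(x))) = C1 + k*x


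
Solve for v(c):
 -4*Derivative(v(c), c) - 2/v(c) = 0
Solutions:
 v(c) = -sqrt(C1 - c)
 v(c) = sqrt(C1 - c)


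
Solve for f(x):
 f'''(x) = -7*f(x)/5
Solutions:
 f(x) = C3*exp(-5^(2/3)*7^(1/3)*x/5) + (C1*sin(sqrt(3)*5^(2/3)*7^(1/3)*x/10) + C2*cos(sqrt(3)*5^(2/3)*7^(1/3)*x/10))*exp(5^(2/3)*7^(1/3)*x/10)


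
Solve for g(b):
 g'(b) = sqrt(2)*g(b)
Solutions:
 g(b) = C1*exp(sqrt(2)*b)


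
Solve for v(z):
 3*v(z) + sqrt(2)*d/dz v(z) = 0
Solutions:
 v(z) = C1*exp(-3*sqrt(2)*z/2)


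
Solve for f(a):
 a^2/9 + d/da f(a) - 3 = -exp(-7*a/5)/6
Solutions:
 f(a) = C1 - a^3/27 + 3*a + 5*exp(-7*a/5)/42


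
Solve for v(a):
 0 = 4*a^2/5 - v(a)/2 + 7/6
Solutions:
 v(a) = 8*a^2/5 + 7/3


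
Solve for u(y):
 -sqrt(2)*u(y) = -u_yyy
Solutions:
 u(y) = C3*exp(2^(1/6)*y) + (C1*sin(2^(1/6)*sqrt(3)*y/2) + C2*cos(2^(1/6)*sqrt(3)*y/2))*exp(-2^(1/6)*y/2)


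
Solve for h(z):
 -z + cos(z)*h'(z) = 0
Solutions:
 h(z) = C1 + Integral(z/cos(z), z)


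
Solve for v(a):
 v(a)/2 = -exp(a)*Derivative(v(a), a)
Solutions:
 v(a) = C1*exp(exp(-a)/2)


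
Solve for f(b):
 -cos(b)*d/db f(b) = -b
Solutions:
 f(b) = C1 + Integral(b/cos(b), b)


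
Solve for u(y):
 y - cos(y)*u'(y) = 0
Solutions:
 u(y) = C1 + Integral(y/cos(y), y)


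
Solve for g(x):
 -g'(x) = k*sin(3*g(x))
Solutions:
 g(x) = -acos((-C1 - exp(6*k*x))/(C1 - exp(6*k*x)))/3 + 2*pi/3
 g(x) = acos((-C1 - exp(6*k*x))/(C1 - exp(6*k*x)))/3


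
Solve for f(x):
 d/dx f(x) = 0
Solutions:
 f(x) = C1


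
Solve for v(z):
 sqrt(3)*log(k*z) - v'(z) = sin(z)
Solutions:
 v(z) = C1 + sqrt(3)*z*(log(k*z) - 1) + cos(z)


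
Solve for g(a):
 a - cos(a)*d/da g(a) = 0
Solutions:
 g(a) = C1 + Integral(a/cos(a), a)


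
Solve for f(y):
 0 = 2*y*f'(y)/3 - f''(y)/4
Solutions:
 f(y) = C1 + C2*erfi(2*sqrt(3)*y/3)


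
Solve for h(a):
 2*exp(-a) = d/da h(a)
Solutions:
 h(a) = C1 - 2*exp(-a)


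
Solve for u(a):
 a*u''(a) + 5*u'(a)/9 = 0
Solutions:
 u(a) = C1 + C2*a^(4/9)


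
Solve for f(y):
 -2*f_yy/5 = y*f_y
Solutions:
 f(y) = C1 + C2*erf(sqrt(5)*y/2)


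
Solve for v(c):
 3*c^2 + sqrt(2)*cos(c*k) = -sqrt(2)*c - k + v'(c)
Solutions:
 v(c) = C1 + c^3 + sqrt(2)*c^2/2 + c*k + sqrt(2)*sin(c*k)/k


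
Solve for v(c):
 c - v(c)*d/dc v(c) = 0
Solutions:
 v(c) = -sqrt(C1 + c^2)
 v(c) = sqrt(C1 + c^2)


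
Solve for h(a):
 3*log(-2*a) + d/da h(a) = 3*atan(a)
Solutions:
 h(a) = C1 - 3*a*log(-a) + 3*a*atan(a) - 3*a*log(2) + 3*a - 3*log(a^2 + 1)/2


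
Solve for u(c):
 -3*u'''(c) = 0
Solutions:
 u(c) = C1 + C2*c + C3*c^2


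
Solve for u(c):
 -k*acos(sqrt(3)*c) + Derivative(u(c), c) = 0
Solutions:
 u(c) = C1 + k*(c*acos(sqrt(3)*c) - sqrt(3)*sqrt(1 - 3*c^2)/3)


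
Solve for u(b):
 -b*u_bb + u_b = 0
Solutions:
 u(b) = C1 + C2*b^2


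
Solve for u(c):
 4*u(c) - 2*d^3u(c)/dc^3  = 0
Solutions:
 u(c) = C3*exp(2^(1/3)*c) + (C1*sin(2^(1/3)*sqrt(3)*c/2) + C2*cos(2^(1/3)*sqrt(3)*c/2))*exp(-2^(1/3)*c/2)


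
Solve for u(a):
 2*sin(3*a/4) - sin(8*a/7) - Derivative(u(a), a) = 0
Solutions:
 u(a) = C1 - 8*cos(3*a/4)/3 + 7*cos(8*a/7)/8


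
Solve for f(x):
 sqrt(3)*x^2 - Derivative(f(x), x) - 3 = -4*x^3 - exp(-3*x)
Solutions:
 f(x) = C1 + x^4 + sqrt(3)*x^3/3 - 3*x - exp(-3*x)/3


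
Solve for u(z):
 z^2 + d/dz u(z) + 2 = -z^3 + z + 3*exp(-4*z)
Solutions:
 u(z) = C1 - z^4/4 - z^3/3 + z^2/2 - 2*z - 3*exp(-4*z)/4


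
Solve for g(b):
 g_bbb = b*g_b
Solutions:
 g(b) = C1 + Integral(C2*airyai(b) + C3*airybi(b), b)


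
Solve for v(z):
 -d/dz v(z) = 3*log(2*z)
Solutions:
 v(z) = C1 - 3*z*log(z) - z*log(8) + 3*z


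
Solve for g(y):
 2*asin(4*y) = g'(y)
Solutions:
 g(y) = C1 + 2*y*asin(4*y) + sqrt(1 - 16*y^2)/2


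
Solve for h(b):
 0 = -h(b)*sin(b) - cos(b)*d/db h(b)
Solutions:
 h(b) = C1*cos(b)


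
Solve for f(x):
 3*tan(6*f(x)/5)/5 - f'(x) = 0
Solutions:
 f(x) = -5*asin(C1*exp(18*x/25))/6 + 5*pi/6
 f(x) = 5*asin(C1*exp(18*x/25))/6


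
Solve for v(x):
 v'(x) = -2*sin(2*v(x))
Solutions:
 v(x) = pi - acos((-C1 - exp(8*x))/(C1 - exp(8*x)))/2
 v(x) = acos((-C1 - exp(8*x))/(C1 - exp(8*x)))/2


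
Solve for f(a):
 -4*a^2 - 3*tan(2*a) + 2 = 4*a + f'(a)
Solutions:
 f(a) = C1 - 4*a^3/3 - 2*a^2 + 2*a + 3*log(cos(2*a))/2


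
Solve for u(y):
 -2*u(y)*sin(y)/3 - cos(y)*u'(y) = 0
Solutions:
 u(y) = C1*cos(y)^(2/3)


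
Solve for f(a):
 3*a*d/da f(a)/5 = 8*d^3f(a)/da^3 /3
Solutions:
 f(a) = C1 + Integral(C2*airyai(15^(2/3)*a/10) + C3*airybi(15^(2/3)*a/10), a)


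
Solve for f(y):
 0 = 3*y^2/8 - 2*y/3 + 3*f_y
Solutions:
 f(y) = C1 - y^3/24 + y^2/9


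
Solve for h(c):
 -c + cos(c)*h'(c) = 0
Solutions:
 h(c) = C1 + Integral(c/cos(c), c)


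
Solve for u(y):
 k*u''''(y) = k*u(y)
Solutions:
 u(y) = C1*exp(-y) + C2*exp(y) + C3*sin(y) + C4*cos(y)


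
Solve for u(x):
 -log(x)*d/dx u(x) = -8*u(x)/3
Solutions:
 u(x) = C1*exp(8*li(x)/3)


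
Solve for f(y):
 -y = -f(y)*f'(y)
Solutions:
 f(y) = -sqrt(C1 + y^2)
 f(y) = sqrt(C1 + y^2)


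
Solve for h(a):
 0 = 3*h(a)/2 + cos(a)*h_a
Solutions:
 h(a) = C1*(sin(a) - 1)^(3/4)/(sin(a) + 1)^(3/4)


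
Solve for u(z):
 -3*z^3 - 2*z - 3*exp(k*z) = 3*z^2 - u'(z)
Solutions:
 u(z) = C1 + 3*z^4/4 + z^3 + z^2 + 3*exp(k*z)/k


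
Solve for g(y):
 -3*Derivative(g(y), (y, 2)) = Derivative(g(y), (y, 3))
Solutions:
 g(y) = C1 + C2*y + C3*exp(-3*y)


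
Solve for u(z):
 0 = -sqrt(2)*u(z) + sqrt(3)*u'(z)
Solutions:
 u(z) = C1*exp(sqrt(6)*z/3)


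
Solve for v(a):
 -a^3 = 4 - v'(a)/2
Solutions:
 v(a) = C1 + a^4/2 + 8*a


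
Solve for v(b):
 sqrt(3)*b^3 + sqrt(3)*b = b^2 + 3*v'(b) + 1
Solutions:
 v(b) = C1 + sqrt(3)*b^4/12 - b^3/9 + sqrt(3)*b^2/6 - b/3


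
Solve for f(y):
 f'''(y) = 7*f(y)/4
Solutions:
 f(y) = C3*exp(14^(1/3)*y/2) + (C1*sin(14^(1/3)*sqrt(3)*y/4) + C2*cos(14^(1/3)*sqrt(3)*y/4))*exp(-14^(1/3)*y/4)


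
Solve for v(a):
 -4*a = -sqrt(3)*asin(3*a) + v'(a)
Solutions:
 v(a) = C1 - 2*a^2 + sqrt(3)*(a*asin(3*a) + sqrt(1 - 9*a^2)/3)


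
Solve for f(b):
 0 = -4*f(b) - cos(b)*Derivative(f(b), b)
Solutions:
 f(b) = C1*(sin(b)^2 - 2*sin(b) + 1)/(sin(b)^2 + 2*sin(b) + 1)


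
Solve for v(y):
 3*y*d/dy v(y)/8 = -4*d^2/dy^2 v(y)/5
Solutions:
 v(y) = C1 + C2*erf(sqrt(15)*y/8)


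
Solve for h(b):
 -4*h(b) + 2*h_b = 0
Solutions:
 h(b) = C1*exp(2*b)


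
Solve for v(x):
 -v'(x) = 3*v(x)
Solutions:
 v(x) = C1*exp(-3*x)


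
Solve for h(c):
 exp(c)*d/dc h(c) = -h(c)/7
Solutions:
 h(c) = C1*exp(exp(-c)/7)


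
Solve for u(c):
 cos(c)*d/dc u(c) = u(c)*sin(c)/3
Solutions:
 u(c) = C1/cos(c)^(1/3)


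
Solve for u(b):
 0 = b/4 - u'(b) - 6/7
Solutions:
 u(b) = C1 + b^2/8 - 6*b/7


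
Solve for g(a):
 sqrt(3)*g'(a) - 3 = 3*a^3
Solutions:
 g(a) = C1 + sqrt(3)*a^4/4 + sqrt(3)*a


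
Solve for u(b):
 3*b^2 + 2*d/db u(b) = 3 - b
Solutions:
 u(b) = C1 - b^3/2 - b^2/4 + 3*b/2


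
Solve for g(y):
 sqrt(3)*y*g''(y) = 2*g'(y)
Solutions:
 g(y) = C1 + C2*y^(1 + 2*sqrt(3)/3)


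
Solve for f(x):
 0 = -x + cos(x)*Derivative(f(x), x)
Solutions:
 f(x) = C1 + Integral(x/cos(x), x)


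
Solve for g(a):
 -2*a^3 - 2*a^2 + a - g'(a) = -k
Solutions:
 g(a) = C1 - a^4/2 - 2*a^3/3 + a^2/2 + a*k


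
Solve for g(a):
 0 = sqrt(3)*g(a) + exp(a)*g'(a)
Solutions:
 g(a) = C1*exp(sqrt(3)*exp(-a))


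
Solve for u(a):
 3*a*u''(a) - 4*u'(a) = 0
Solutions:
 u(a) = C1 + C2*a^(7/3)


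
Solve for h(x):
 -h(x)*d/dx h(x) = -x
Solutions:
 h(x) = -sqrt(C1 + x^2)
 h(x) = sqrt(C1 + x^2)


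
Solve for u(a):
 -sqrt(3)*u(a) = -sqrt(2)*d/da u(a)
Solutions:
 u(a) = C1*exp(sqrt(6)*a/2)


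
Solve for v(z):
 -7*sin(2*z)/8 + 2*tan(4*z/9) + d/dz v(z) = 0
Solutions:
 v(z) = C1 + 9*log(cos(4*z/9))/2 - 7*cos(2*z)/16


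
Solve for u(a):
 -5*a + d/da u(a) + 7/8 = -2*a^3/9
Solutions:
 u(a) = C1 - a^4/18 + 5*a^2/2 - 7*a/8


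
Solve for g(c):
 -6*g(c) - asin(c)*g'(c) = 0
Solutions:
 g(c) = C1*exp(-6*Integral(1/asin(c), c))


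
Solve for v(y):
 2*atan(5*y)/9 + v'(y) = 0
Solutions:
 v(y) = C1 - 2*y*atan(5*y)/9 + log(25*y^2 + 1)/45


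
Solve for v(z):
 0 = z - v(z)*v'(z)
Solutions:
 v(z) = -sqrt(C1 + z^2)
 v(z) = sqrt(C1 + z^2)


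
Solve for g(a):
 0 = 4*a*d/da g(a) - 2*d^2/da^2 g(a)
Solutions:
 g(a) = C1 + C2*erfi(a)


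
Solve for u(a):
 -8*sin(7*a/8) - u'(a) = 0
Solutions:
 u(a) = C1 + 64*cos(7*a/8)/7


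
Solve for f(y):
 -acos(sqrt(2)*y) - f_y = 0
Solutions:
 f(y) = C1 - y*acos(sqrt(2)*y) + sqrt(2)*sqrt(1 - 2*y^2)/2


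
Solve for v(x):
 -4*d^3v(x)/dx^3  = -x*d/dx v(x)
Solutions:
 v(x) = C1 + Integral(C2*airyai(2^(1/3)*x/2) + C3*airybi(2^(1/3)*x/2), x)


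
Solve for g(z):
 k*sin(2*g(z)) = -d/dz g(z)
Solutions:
 g(z) = pi - acos((-C1 - exp(4*k*z))/(C1 - exp(4*k*z)))/2
 g(z) = acos((-C1 - exp(4*k*z))/(C1 - exp(4*k*z)))/2


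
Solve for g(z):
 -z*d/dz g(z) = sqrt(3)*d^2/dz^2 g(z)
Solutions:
 g(z) = C1 + C2*erf(sqrt(2)*3^(3/4)*z/6)


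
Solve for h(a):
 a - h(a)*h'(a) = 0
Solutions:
 h(a) = -sqrt(C1 + a^2)
 h(a) = sqrt(C1 + a^2)


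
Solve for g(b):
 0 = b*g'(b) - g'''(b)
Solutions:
 g(b) = C1 + Integral(C2*airyai(b) + C3*airybi(b), b)


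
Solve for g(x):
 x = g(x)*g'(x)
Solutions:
 g(x) = -sqrt(C1 + x^2)
 g(x) = sqrt(C1 + x^2)


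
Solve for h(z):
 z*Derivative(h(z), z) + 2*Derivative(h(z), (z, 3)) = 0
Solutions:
 h(z) = C1 + Integral(C2*airyai(-2^(2/3)*z/2) + C3*airybi(-2^(2/3)*z/2), z)


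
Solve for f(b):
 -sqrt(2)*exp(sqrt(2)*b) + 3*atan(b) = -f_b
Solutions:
 f(b) = C1 - 3*b*atan(b) + exp(sqrt(2)*b) + 3*log(b^2 + 1)/2


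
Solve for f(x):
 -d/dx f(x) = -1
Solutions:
 f(x) = C1 + x


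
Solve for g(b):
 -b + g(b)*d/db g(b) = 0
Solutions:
 g(b) = -sqrt(C1 + b^2)
 g(b) = sqrt(C1 + b^2)


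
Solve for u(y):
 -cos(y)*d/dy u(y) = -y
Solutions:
 u(y) = C1 + Integral(y/cos(y), y)


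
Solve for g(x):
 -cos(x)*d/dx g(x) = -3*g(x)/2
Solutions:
 g(x) = C1*(sin(x) + 1)^(3/4)/(sin(x) - 1)^(3/4)


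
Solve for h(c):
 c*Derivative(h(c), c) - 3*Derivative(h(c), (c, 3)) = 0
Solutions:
 h(c) = C1 + Integral(C2*airyai(3^(2/3)*c/3) + C3*airybi(3^(2/3)*c/3), c)


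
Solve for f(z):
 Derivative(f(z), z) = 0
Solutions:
 f(z) = C1


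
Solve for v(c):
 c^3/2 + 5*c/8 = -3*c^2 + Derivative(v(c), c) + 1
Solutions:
 v(c) = C1 + c^4/8 + c^3 + 5*c^2/16 - c


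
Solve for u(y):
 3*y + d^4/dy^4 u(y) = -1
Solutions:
 u(y) = C1 + C2*y + C3*y^2 + C4*y^3 - y^5/40 - y^4/24


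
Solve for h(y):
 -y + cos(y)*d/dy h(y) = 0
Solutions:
 h(y) = C1 + Integral(y/cos(y), y)


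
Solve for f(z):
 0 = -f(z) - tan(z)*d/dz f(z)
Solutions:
 f(z) = C1/sin(z)


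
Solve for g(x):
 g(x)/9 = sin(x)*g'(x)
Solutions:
 g(x) = C1*(cos(x) - 1)^(1/18)/(cos(x) + 1)^(1/18)


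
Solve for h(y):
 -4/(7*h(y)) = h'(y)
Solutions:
 h(y) = -sqrt(C1 - 56*y)/7
 h(y) = sqrt(C1 - 56*y)/7


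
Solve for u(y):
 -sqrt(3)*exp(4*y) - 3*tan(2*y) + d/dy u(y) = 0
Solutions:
 u(y) = C1 + sqrt(3)*exp(4*y)/4 - 3*log(cos(2*y))/2


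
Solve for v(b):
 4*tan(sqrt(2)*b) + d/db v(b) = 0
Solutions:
 v(b) = C1 + 2*sqrt(2)*log(cos(sqrt(2)*b))


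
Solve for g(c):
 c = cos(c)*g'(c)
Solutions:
 g(c) = C1 + Integral(c/cos(c), c)


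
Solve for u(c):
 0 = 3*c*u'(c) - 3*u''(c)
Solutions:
 u(c) = C1 + C2*erfi(sqrt(2)*c/2)


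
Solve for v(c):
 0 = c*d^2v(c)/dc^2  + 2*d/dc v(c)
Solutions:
 v(c) = C1 + C2/c


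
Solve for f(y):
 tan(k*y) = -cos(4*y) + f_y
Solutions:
 f(y) = C1 + Piecewise((-log(cos(k*y))/k, Ne(k, 0)), (0, True)) + sin(4*y)/4


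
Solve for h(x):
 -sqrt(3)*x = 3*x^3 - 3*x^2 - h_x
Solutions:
 h(x) = C1 + 3*x^4/4 - x^3 + sqrt(3)*x^2/2


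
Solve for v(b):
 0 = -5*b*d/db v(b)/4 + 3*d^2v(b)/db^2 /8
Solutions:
 v(b) = C1 + C2*erfi(sqrt(15)*b/3)


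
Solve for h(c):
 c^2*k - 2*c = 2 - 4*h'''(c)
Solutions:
 h(c) = C1 + C2*c + C3*c^2 - c^5*k/240 + c^4/48 + c^3/12


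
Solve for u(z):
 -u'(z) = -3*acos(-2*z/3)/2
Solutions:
 u(z) = C1 + 3*z*acos(-2*z/3)/2 + 3*sqrt(9 - 4*z^2)/4


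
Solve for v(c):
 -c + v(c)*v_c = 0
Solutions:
 v(c) = -sqrt(C1 + c^2)
 v(c) = sqrt(C1 + c^2)


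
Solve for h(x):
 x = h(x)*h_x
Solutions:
 h(x) = -sqrt(C1 + x^2)
 h(x) = sqrt(C1 + x^2)


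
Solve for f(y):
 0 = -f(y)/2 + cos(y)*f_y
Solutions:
 f(y) = C1*(sin(y) + 1)^(1/4)/(sin(y) - 1)^(1/4)


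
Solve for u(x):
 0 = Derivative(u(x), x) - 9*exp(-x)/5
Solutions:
 u(x) = C1 - 9*exp(-x)/5


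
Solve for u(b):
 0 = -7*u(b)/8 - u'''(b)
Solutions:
 u(b) = C3*exp(-7^(1/3)*b/2) + (C1*sin(sqrt(3)*7^(1/3)*b/4) + C2*cos(sqrt(3)*7^(1/3)*b/4))*exp(7^(1/3)*b/4)


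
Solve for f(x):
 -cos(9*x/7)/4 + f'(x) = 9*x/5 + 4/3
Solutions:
 f(x) = C1 + 9*x^2/10 + 4*x/3 + 7*sin(9*x/7)/36


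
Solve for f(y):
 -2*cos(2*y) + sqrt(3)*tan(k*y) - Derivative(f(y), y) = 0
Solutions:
 f(y) = C1 + sqrt(3)*Piecewise((-log(cos(k*y))/k, Ne(k, 0)), (0, True)) - sin(2*y)


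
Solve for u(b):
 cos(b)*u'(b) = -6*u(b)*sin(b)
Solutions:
 u(b) = C1*cos(b)^6


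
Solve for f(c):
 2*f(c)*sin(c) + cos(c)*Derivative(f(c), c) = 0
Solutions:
 f(c) = C1*cos(c)^2


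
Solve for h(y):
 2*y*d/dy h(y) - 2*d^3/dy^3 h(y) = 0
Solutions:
 h(y) = C1 + Integral(C2*airyai(y) + C3*airybi(y), y)


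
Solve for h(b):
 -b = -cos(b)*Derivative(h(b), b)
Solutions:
 h(b) = C1 + Integral(b/cos(b), b)


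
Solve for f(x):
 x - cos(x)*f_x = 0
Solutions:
 f(x) = C1 + Integral(x/cos(x), x)


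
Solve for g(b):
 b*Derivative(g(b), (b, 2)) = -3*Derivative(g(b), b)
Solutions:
 g(b) = C1 + C2/b^2


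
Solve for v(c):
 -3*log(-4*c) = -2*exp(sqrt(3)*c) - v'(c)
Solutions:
 v(c) = C1 + 3*c*log(-c) + 3*c*(-1 + 2*log(2)) - 2*sqrt(3)*exp(sqrt(3)*c)/3


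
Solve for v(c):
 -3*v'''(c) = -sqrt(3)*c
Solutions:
 v(c) = C1 + C2*c + C3*c^2 + sqrt(3)*c^4/72


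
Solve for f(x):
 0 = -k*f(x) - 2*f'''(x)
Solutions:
 f(x) = C1*exp(2^(2/3)*x*(-k)^(1/3)/2) + C2*exp(2^(2/3)*x*(-k)^(1/3)*(-1 + sqrt(3)*I)/4) + C3*exp(-2^(2/3)*x*(-k)^(1/3)*(1 + sqrt(3)*I)/4)


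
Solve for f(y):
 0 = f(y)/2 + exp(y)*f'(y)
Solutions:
 f(y) = C1*exp(exp(-y)/2)


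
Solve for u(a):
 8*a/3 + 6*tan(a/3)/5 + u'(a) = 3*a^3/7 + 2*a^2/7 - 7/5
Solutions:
 u(a) = C1 + 3*a^4/28 + 2*a^3/21 - 4*a^2/3 - 7*a/5 + 18*log(cos(a/3))/5


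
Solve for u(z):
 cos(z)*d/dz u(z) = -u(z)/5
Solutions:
 u(z) = C1*(sin(z) - 1)^(1/10)/(sin(z) + 1)^(1/10)


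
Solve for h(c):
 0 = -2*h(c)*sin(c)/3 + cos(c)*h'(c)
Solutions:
 h(c) = C1/cos(c)^(2/3)


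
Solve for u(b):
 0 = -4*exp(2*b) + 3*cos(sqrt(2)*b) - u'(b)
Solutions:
 u(b) = C1 - 2*exp(2*b) + 3*sqrt(2)*sin(sqrt(2)*b)/2


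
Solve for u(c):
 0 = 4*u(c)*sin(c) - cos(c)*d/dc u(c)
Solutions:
 u(c) = C1/cos(c)^4


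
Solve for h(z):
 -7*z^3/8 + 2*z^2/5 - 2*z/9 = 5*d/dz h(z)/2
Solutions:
 h(z) = C1 - 7*z^4/80 + 4*z^3/75 - 2*z^2/45


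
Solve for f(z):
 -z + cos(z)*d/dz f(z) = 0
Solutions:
 f(z) = C1 + Integral(z/cos(z), z)


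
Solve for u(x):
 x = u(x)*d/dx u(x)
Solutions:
 u(x) = -sqrt(C1 + x^2)
 u(x) = sqrt(C1 + x^2)


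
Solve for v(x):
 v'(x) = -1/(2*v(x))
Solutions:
 v(x) = -sqrt(C1 - x)
 v(x) = sqrt(C1 - x)


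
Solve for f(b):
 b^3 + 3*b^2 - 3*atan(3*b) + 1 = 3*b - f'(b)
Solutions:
 f(b) = C1 - b^4/4 - b^3 + 3*b^2/2 + 3*b*atan(3*b) - b - log(9*b^2 + 1)/2


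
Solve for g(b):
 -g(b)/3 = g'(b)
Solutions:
 g(b) = C1*exp(-b/3)


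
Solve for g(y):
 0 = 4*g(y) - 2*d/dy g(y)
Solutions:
 g(y) = C1*exp(2*y)


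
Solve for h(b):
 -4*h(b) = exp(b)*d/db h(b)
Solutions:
 h(b) = C1*exp(4*exp(-b))


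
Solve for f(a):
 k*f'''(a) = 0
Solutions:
 f(a) = C1 + C2*a + C3*a^2


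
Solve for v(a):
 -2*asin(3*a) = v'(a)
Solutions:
 v(a) = C1 - 2*a*asin(3*a) - 2*sqrt(1 - 9*a^2)/3


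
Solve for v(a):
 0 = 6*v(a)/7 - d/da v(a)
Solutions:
 v(a) = C1*exp(6*a/7)


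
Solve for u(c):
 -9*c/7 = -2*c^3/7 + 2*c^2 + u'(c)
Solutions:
 u(c) = C1 + c^4/14 - 2*c^3/3 - 9*c^2/14


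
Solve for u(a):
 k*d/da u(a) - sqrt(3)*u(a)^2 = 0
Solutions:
 u(a) = -k/(C1*k + sqrt(3)*a)


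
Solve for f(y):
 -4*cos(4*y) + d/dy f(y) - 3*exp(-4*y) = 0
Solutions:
 f(y) = C1 + sin(4*y) - 3*exp(-4*y)/4


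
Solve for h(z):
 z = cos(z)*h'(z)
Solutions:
 h(z) = C1 + Integral(z/cos(z), z)


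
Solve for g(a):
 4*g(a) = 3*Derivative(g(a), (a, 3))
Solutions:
 g(a) = C3*exp(6^(2/3)*a/3) + (C1*sin(2^(2/3)*3^(1/6)*a/2) + C2*cos(2^(2/3)*3^(1/6)*a/2))*exp(-6^(2/3)*a/6)


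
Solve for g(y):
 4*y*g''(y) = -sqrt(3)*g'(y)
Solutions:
 g(y) = C1 + C2*y^(1 - sqrt(3)/4)


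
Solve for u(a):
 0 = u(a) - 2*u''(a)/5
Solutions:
 u(a) = C1*exp(-sqrt(10)*a/2) + C2*exp(sqrt(10)*a/2)


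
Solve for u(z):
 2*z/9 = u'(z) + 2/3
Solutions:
 u(z) = C1 + z^2/9 - 2*z/3


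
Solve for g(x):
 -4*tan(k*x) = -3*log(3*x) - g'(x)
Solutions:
 g(x) = C1 - 3*x*log(x) - 3*x*log(3) + 3*x + 4*Piecewise((-log(cos(k*x))/k, Ne(k, 0)), (0, True))


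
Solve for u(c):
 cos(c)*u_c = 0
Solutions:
 u(c) = C1


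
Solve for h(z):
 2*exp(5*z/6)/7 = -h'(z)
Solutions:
 h(z) = C1 - 12*exp(5*z/6)/35


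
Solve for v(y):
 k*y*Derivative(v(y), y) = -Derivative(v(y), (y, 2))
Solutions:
 v(y) = Piecewise((-sqrt(2)*sqrt(pi)*C1*erf(sqrt(2)*sqrt(k)*y/2)/(2*sqrt(k)) - C2, (k > 0) | (k < 0)), (-C1*y - C2, True))


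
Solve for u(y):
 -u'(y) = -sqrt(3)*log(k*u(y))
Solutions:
 li(k*u(y))/k = C1 + sqrt(3)*y


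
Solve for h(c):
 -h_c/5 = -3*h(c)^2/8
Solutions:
 h(c) = -8/(C1 + 15*c)


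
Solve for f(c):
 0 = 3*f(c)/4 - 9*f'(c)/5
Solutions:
 f(c) = C1*exp(5*c/12)


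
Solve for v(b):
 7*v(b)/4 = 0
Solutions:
 v(b) = 0


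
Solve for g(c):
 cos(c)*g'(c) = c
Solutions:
 g(c) = C1 + Integral(c/cos(c), c)


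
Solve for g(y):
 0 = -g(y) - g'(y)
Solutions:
 g(y) = C1*exp(-y)


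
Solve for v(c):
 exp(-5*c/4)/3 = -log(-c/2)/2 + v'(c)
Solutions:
 v(c) = C1 + c*log(-c)/2 + c*(-1 - log(2))/2 - 4*exp(-5*c/4)/15


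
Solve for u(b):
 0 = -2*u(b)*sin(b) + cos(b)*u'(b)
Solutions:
 u(b) = C1/cos(b)^2


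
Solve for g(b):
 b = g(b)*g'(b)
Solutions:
 g(b) = -sqrt(C1 + b^2)
 g(b) = sqrt(C1 + b^2)


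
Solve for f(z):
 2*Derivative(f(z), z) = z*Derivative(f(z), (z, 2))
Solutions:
 f(z) = C1 + C2*z^3


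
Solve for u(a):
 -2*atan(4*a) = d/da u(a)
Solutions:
 u(a) = C1 - 2*a*atan(4*a) + log(16*a^2 + 1)/4


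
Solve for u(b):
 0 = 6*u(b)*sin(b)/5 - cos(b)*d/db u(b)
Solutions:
 u(b) = C1/cos(b)^(6/5)


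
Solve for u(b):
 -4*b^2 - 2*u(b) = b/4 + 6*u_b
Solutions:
 u(b) = C1*exp(-b/3) - 2*b^2 + 95*b/8 - 285/8


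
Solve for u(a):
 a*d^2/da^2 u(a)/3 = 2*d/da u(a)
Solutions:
 u(a) = C1 + C2*a^7


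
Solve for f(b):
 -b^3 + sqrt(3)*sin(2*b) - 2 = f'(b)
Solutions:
 f(b) = C1 - b^4/4 - 2*b - sqrt(3)*cos(2*b)/2


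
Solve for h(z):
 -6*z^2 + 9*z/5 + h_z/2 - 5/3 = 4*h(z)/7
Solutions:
 h(z) = C1*exp(8*z/7) - 21*z^2/2 - 609*z/40 - 15589/960


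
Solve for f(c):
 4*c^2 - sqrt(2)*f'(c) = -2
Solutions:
 f(c) = C1 + 2*sqrt(2)*c^3/3 + sqrt(2)*c


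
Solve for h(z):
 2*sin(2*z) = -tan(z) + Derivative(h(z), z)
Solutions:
 h(z) = C1 - log(cos(z)) - cos(2*z)


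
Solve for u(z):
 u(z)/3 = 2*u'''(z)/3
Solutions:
 u(z) = C3*exp(2^(2/3)*z/2) + (C1*sin(2^(2/3)*sqrt(3)*z/4) + C2*cos(2^(2/3)*sqrt(3)*z/4))*exp(-2^(2/3)*z/4)


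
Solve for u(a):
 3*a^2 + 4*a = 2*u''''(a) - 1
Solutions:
 u(a) = C1 + C2*a + C3*a^2 + C4*a^3 + a^6/240 + a^5/60 + a^4/48


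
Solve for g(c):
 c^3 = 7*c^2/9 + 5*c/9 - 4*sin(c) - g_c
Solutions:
 g(c) = C1 - c^4/4 + 7*c^3/27 + 5*c^2/18 + 4*cos(c)


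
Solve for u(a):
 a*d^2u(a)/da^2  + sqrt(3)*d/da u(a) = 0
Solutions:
 u(a) = C1 + C2*a^(1 - sqrt(3))


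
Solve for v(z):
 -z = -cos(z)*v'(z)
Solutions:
 v(z) = C1 + Integral(z/cos(z), z)


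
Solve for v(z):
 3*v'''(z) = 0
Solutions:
 v(z) = C1 + C2*z + C3*z^2


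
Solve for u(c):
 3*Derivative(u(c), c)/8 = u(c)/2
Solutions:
 u(c) = C1*exp(4*c/3)


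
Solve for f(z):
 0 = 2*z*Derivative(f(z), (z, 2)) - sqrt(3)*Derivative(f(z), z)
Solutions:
 f(z) = C1 + C2*z^(sqrt(3)/2 + 1)


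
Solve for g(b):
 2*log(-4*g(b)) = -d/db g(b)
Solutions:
 Integral(1/(log(-_y) + 2*log(2)), (_y, g(b)))/2 = C1 - b


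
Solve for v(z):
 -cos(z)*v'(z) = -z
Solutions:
 v(z) = C1 + Integral(z/cos(z), z)


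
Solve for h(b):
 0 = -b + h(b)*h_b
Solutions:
 h(b) = -sqrt(C1 + b^2)
 h(b) = sqrt(C1 + b^2)


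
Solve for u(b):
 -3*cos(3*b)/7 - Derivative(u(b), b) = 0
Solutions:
 u(b) = C1 - sin(3*b)/7


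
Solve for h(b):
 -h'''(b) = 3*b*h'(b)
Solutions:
 h(b) = C1 + Integral(C2*airyai(-3^(1/3)*b) + C3*airybi(-3^(1/3)*b), b)


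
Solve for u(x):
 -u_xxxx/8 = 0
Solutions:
 u(x) = C1 + C2*x + C3*x^2 + C4*x^3


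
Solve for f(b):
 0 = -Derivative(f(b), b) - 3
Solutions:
 f(b) = C1 - 3*b


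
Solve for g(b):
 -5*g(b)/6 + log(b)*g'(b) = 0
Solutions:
 g(b) = C1*exp(5*li(b)/6)


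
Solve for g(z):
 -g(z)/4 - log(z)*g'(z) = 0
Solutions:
 g(z) = C1*exp(-li(z)/4)


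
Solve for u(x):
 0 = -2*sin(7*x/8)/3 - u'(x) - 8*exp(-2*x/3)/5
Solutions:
 u(x) = C1 + 16*cos(7*x/8)/21 + 12*exp(-2*x/3)/5


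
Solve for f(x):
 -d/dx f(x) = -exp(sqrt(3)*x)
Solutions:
 f(x) = C1 + sqrt(3)*exp(sqrt(3)*x)/3


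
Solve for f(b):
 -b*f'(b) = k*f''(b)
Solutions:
 f(b) = C1 + C2*sqrt(k)*erf(sqrt(2)*b*sqrt(1/k)/2)


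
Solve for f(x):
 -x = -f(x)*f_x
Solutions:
 f(x) = -sqrt(C1 + x^2)
 f(x) = sqrt(C1 + x^2)


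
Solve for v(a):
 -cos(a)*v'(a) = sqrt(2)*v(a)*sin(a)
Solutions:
 v(a) = C1*cos(a)^(sqrt(2))


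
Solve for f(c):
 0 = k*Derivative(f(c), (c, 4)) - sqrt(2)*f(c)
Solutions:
 f(c) = C1*exp(-2^(1/8)*c*(1/k)^(1/4)) + C2*exp(2^(1/8)*c*(1/k)^(1/4)) + C3*exp(-2^(1/8)*I*c*(1/k)^(1/4)) + C4*exp(2^(1/8)*I*c*(1/k)^(1/4))


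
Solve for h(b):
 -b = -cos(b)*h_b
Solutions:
 h(b) = C1 + Integral(b/cos(b), b)


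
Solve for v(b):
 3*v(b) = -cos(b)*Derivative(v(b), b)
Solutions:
 v(b) = C1*(sin(b) - 1)^(3/2)/(sin(b) + 1)^(3/2)


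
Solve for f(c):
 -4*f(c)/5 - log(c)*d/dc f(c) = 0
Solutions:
 f(c) = C1*exp(-4*li(c)/5)


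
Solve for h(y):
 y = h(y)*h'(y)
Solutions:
 h(y) = -sqrt(C1 + y^2)
 h(y) = sqrt(C1 + y^2)


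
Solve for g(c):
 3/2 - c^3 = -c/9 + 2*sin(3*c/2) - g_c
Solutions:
 g(c) = C1 + c^4/4 - c^2/18 - 3*c/2 - 4*cos(3*c/2)/3


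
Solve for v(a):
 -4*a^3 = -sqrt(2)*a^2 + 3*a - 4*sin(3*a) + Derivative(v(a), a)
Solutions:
 v(a) = C1 - a^4 + sqrt(2)*a^3/3 - 3*a^2/2 - 4*cos(3*a)/3


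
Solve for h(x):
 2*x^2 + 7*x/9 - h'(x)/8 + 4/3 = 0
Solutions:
 h(x) = C1 + 16*x^3/3 + 28*x^2/9 + 32*x/3


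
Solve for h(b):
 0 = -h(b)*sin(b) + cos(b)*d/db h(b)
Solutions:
 h(b) = C1/cos(b)


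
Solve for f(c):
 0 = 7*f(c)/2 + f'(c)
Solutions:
 f(c) = C1*exp(-7*c/2)


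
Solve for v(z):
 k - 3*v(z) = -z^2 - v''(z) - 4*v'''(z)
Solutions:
 v(z) = C1*exp(-z*((36*sqrt(323) + 647)^(-1/3) + 2 + (36*sqrt(323) + 647)^(1/3))/24)*sin(sqrt(3)*z*(-(36*sqrt(323) + 647)^(1/3) + (36*sqrt(323) + 647)^(-1/3))/24) + C2*exp(-z*((36*sqrt(323) + 647)^(-1/3) + 2 + (36*sqrt(323) + 647)^(1/3))/24)*cos(sqrt(3)*z*(-(36*sqrt(323) + 647)^(1/3) + (36*sqrt(323) + 647)^(-1/3))/24) + C3*exp(z*(-1 + (36*sqrt(323) + 647)^(-1/3) + (36*sqrt(323) + 647)^(1/3))/12) + k/3 + z^2/3 + 2/9


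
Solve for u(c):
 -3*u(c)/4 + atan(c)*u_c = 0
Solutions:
 u(c) = C1*exp(3*Integral(1/atan(c), c)/4)


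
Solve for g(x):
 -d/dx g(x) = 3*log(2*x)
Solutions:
 g(x) = C1 - 3*x*log(x) - x*log(8) + 3*x


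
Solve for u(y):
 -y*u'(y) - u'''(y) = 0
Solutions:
 u(y) = C1 + Integral(C2*airyai(-y) + C3*airybi(-y), y)


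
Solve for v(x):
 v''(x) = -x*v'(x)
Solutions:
 v(x) = C1 + C2*erf(sqrt(2)*x/2)


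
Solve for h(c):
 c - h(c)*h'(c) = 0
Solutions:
 h(c) = -sqrt(C1 + c^2)
 h(c) = sqrt(C1 + c^2)


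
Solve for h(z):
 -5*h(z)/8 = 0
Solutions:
 h(z) = 0


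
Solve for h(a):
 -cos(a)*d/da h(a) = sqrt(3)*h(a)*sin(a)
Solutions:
 h(a) = C1*cos(a)^(sqrt(3))


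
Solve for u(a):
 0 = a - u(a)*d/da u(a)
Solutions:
 u(a) = -sqrt(C1 + a^2)
 u(a) = sqrt(C1 + a^2)


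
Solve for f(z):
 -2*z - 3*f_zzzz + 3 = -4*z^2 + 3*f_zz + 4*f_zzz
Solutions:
 f(z) = C1 + C2*z + z^4/9 - 19*z^3/27 + 107*z^2/54 + (C3*sin(sqrt(5)*z/3) + C4*cos(sqrt(5)*z/3))*exp(-2*z/3)


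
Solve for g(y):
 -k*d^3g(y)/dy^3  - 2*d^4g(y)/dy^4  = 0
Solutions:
 g(y) = C1 + C2*y + C3*y^2 + C4*exp(-k*y/2)


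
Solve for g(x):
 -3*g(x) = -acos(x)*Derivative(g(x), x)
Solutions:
 g(x) = C1*exp(3*Integral(1/acos(x), x))


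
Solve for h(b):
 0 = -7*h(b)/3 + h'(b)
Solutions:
 h(b) = C1*exp(7*b/3)


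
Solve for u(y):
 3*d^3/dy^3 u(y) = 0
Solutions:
 u(y) = C1 + C2*y + C3*y^2


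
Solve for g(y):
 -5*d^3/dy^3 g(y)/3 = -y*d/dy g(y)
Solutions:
 g(y) = C1 + Integral(C2*airyai(3^(1/3)*5^(2/3)*y/5) + C3*airybi(3^(1/3)*5^(2/3)*y/5), y)


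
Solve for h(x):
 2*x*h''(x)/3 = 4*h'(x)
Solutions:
 h(x) = C1 + C2*x^7


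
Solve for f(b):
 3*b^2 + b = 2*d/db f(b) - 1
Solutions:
 f(b) = C1 + b^3/2 + b^2/4 + b/2


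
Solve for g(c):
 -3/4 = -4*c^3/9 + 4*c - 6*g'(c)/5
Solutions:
 g(c) = C1 - 5*c^4/54 + 5*c^2/3 + 5*c/8


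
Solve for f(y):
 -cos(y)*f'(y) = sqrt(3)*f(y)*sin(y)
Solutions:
 f(y) = C1*cos(y)^(sqrt(3))


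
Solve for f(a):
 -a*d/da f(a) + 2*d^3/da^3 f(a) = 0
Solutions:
 f(a) = C1 + Integral(C2*airyai(2^(2/3)*a/2) + C3*airybi(2^(2/3)*a/2), a)


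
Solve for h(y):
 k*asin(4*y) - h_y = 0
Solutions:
 h(y) = C1 + k*(y*asin(4*y) + sqrt(1 - 16*y^2)/4)


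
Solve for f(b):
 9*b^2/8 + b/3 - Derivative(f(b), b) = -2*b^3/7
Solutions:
 f(b) = C1 + b^4/14 + 3*b^3/8 + b^2/6


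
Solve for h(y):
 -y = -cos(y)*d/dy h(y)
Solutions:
 h(y) = C1 + Integral(y/cos(y), y)


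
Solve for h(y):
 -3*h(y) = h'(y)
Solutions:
 h(y) = C1*exp(-3*y)


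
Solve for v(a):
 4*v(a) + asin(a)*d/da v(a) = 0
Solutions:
 v(a) = C1*exp(-4*Integral(1/asin(a), a))


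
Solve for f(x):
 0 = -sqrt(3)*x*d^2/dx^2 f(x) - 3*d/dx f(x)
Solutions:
 f(x) = C1 + C2*x^(1 - sqrt(3))


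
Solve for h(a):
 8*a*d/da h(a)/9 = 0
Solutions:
 h(a) = C1


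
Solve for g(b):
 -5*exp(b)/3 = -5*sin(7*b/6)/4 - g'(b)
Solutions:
 g(b) = C1 + 5*exp(b)/3 + 15*cos(7*b/6)/14


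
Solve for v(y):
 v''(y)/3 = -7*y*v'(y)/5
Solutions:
 v(y) = C1 + C2*erf(sqrt(210)*y/10)


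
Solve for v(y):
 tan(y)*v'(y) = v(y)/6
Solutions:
 v(y) = C1*sin(y)^(1/6)


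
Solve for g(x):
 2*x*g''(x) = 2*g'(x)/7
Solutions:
 g(x) = C1 + C2*x^(8/7)


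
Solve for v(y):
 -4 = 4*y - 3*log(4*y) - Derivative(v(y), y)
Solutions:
 v(y) = C1 + 2*y^2 - 3*y*log(y) - y*log(64) + 7*y


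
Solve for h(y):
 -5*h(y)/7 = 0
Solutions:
 h(y) = 0


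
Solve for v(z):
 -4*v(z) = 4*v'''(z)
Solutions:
 v(z) = C3*exp(-z) + (C1*sin(sqrt(3)*z/2) + C2*cos(sqrt(3)*z/2))*exp(z/2)


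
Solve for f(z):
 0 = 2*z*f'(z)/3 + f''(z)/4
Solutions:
 f(z) = C1 + C2*erf(2*sqrt(3)*z/3)


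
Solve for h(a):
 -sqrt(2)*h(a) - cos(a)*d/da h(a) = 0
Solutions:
 h(a) = C1*(sin(a) - 1)^(sqrt(2)/2)/(sin(a) + 1)^(sqrt(2)/2)


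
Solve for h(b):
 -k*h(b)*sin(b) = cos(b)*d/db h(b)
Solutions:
 h(b) = C1*exp(k*log(cos(b)))


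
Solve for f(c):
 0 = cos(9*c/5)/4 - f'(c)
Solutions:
 f(c) = C1 + 5*sin(9*c/5)/36


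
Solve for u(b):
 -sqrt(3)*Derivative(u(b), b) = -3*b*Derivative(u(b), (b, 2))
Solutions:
 u(b) = C1 + C2*b^(sqrt(3)/3 + 1)


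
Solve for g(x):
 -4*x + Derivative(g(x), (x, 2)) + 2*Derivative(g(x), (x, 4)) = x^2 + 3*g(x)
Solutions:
 g(x) = C1*exp(-x) + C2*exp(x) + C3*sin(sqrt(6)*x/2) + C4*cos(sqrt(6)*x/2) - x^2/3 - 4*x/3 - 2/9


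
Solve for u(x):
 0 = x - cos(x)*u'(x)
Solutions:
 u(x) = C1 + Integral(x/cos(x), x)


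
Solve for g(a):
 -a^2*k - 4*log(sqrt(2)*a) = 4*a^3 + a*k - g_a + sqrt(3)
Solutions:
 g(a) = C1 + a^4 + a^3*k/3 + a^2*k/2 + 4*a*log(a) - 4*a + a*log(4) + sqrt(3)*a


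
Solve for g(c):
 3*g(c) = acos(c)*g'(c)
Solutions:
 g(c) = C1*exp(3*Integral(1/acos(c), c))


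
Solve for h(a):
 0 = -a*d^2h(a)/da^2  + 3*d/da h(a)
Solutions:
 h(a) = C1 + C2*a^4


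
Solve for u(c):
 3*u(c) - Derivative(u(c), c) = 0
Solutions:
 u(c) = C1*exp(3*c)


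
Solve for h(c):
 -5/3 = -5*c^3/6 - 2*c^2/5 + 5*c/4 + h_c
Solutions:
 h(c) = C1 + 5*c^4/24 + 2*c^3/15 - 5*c^2/8 - 5*c/3


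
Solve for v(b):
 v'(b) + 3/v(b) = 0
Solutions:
 v(b) = -sqrt(C1 - 6*b)
 v(b) = sqrt(C1 - 6*b)


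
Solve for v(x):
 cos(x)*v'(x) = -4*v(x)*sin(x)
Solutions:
 v(x) = C1*cos(x)^4


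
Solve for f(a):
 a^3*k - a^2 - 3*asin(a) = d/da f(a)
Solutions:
 f(a) = C1 + a^4*k/4 - a^3/3 - 3*a*asin(a) - 3*sqrt(1 - a^2)


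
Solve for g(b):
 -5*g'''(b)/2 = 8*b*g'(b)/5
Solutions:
 g(b) = C1 + Integral(C2*airyai(-2*10^(1/3)*b/5) + C3*airybi(-2*10^(1/3)*b/5), b)


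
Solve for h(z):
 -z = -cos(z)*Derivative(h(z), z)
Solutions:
 h(z) = C1 + Integral(z/cos(z), z)


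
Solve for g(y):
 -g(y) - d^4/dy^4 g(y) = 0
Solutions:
 g(y) = (C1*sin(sqrt(2)*y/2) + C2*cos(sqrt(2)*y/2))*exp(-sqrt(2)*y/2) + (C3*sin(sqrt(2)*y/2) + C4*cos(sqrt(2)*y/2))*exp(sqrt(2)*y/2)


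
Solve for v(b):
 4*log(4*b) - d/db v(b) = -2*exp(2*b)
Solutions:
 v(b) = C1 + 4*b*log(b) + 4*b*(-1 + 2*log(2)) + exp(2*b)


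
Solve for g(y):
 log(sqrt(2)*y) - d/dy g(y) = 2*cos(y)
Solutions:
 g(y) = C1 + y*log(y) - y + y*log(2)/2 - 2*sin(y)


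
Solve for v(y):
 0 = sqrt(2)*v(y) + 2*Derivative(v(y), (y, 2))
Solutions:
 v(y) = C1*sin(2^(3/4)*y/2) + C2*cos(2^(3/4)*y/2)


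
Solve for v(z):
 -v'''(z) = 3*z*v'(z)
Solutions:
 v(z) = C1 + Integral(C2*airyai(-3^(1/3)*z) + C3*airybi(-3^(1/3)*z), z)


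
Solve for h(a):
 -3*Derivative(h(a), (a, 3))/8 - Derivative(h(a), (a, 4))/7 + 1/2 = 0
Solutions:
 h(a) = C1 + C2*a + C3*a^2 + C4*exp(-21*a/8) + 2*a^3/9


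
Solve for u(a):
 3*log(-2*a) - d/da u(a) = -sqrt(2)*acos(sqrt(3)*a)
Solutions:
 u(a) = C1 + 3*a*log(-a) - 3*a + 3*a*log(2) + sqrt(2)*(a*acos(sqrt(3)*a) - sqrt(3)*sqrt(1 - 3*a^2)/3)


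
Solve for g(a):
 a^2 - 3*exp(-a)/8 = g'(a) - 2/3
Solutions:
 g(a) = C1 + a^3/3 + 2*a/3 + 3*exp(-a)/8


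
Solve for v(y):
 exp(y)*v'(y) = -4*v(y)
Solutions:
 v(y) = C1*exp(4*exp(-y))


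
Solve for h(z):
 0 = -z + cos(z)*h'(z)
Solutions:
 h(z) = C1 + Integral(z/cos(z), z)


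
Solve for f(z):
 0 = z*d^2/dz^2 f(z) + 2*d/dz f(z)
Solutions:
 f(z) = C1 + C2/z


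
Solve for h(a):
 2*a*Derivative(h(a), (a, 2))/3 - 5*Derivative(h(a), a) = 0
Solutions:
 h(a) = C1 + C2*a^(17/2)


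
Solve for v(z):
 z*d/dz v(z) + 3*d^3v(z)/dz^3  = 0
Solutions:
 v(z) = C1 + Integral(C2*airyai(-3^(2/3)*z/3) + C3*airybi(-3^(2/3)*z/3), z)


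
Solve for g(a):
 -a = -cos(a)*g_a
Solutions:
 g(a) = C1 + Integral(a/cos(a), a)


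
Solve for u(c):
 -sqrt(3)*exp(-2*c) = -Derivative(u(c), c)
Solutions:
 u(c) = C1 - sqrt(3)*exp(-2*c)/2


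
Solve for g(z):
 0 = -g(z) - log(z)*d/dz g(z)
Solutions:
 g(z) = C1*exp(-li(z))


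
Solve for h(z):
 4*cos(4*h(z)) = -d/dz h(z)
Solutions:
 h(z) = -asin((C1 + exp(32*z))/(C1 - exp(32*z)))/4 + pi/4
 h(z) = asin((C1 + exp(32*z))/(C1 - exp(32*z)))/4


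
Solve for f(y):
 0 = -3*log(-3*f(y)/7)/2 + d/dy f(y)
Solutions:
 -2*Integral(1/(log(-_y) - log(7) + log(3)), (_y, f(y)))/3 = C1 - y


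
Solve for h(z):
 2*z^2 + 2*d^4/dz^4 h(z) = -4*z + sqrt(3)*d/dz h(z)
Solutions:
 h(z) = C1 + C4*exp(2^(2/3)*3^(1/6)*z/2) + 2*sqrt(3)*z^3/9 + 2*sqrt(3)*z^2/3 + (C2*sin(6^(2/3)*z/4) + C3*cos(6^(2/3)*z/4))*exp(-2^(2/3)*3^(1/6)*z/4)


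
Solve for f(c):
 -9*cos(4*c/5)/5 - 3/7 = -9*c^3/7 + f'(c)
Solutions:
 f(c) = C1 + 9*c^4/28 - 3*c/7 - 9*sin(4*c/5)/4


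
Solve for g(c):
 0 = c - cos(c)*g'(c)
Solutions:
 g(c) = C1 + Integral(c/cos(c), c)


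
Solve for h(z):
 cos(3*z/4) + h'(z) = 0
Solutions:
 h(z) = C1 - 4*sin(3*z/4)/3


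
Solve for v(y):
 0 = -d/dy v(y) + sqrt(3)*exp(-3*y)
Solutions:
 v(y) = C1 - sqrt(3)*exp(-3*y)/3


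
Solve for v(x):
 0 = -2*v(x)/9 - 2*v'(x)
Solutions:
 v(x) = C1*exp(-x/9)


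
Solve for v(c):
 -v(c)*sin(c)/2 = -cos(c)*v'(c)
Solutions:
 v(c) = C1/sqrt(cos(c))


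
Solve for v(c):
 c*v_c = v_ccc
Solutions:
 v(c) = C1 + Integral(C2*airyai(c) + C3*airybi(c), c)


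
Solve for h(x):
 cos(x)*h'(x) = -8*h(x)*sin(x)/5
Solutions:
 h(x) = C1*cos(x)^(8/5)


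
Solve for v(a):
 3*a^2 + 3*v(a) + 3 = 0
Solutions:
 v(a) = -a^2 - 1


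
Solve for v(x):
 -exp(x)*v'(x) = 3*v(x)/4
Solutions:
 v(x) = C1*exp(3*exp(-x)/4)


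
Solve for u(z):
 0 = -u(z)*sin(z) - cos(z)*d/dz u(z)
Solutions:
 u(z) = C1*cos(z)


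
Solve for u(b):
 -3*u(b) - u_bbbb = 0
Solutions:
 u(b) = (C1*sin(sqrt(2)*3^(1/4)*b/2) + C2*cos(sqrt(2)*3^(1/4)*b/2))*exp(-sqrt(2)*3^(1/4)*b/2) + (C3*sin(sqrt(2)*3^(1/4)*b/2) + C4*cos(sqrt(2)*3^(1/4)*b/2))*exp(sqrt(2)*3^(1/4)*b/2)


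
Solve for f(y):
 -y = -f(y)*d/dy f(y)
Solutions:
 f(y) = -sqrt(C1 + y^2)
 f(y) = sqrt(C1 + y^2)


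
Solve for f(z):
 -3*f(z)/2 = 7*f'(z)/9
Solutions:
 f(z) = C1*exp(-27*z/14)


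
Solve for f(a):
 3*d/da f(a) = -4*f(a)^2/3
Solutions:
 f(a) = 9/(C1 + 4*a)
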